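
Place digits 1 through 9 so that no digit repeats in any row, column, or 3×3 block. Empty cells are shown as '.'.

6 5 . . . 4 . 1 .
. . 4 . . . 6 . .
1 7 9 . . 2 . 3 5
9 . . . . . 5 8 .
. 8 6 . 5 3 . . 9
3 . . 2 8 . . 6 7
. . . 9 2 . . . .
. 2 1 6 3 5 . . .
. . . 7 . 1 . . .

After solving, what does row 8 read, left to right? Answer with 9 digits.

821635974

r2c2 = 3 (sole candidate).
r3c4 = 8 (sole candidate).
r3c5 = 6 (sole candidate).
r3c7 = 4 (sole candidate).
r6c3 = 5 (sole candidate).
r6c6 = 9 (sole candidate).
r6c7 = 1 (sole candidate).
r7c6 = 8 (sole candidate).
r9c5 = 4 (sole candidate).
r1c4 = 3 (sole candidate).
r2c6 = 7 (sole candidate).
r4c6 = 6 (sole candidate).
r5c7 = 2 (sole candidate).
r5c8 = 4 (sole candidate).
r6c2 = 4 (sole candidate).
r7c2 = 6 (sole candidate).
r9c2 = 9 (sole candidate).
r1c5 = 9 (sole candidate).
r2c5 = 1 (sole candidate).
r4c2 = 1 (sole candidate).
r4c4 = 4 (sole candidate).
r4c5 = 7 (sole candidate).
r4c9 = 3 (sole candidate).
r5c1 = 7 (sole candidate).
r5c4 = 1 (sole candidate).
r2c4 = 5 (sole candidate).
r4c3 = 2 (sole candidate).
r1c3 = 8 (sole candidate).
r1c7 = 7 (sole candidate).
r1c9 = 2 (sole candidate).
r2c1 = 2 (sole candidate).
r2c8 = 9 (sole candidate).
r2c9 = 8 (sole candidate).
r7c7 = 3 (sole candidate).
r8c8 = 7: row 8 has {1,2,3,5,6}; col 8 has {1,3,4,6,8,9}; box has {3} → only 7 remains.
r8c9 = 4: row 8 has {1,2,3,5,6,7}; col 9 has {2,3,5,7,8,9}; box has {3,7} → only 4 remains.
r9c3 = 3 (sole candidate).
r9c7 = 8 (sole candidate).
r9c9 = 6 (sole candidate).
r7c3 = 7 (sole candidate).
r7c8 = 5 (sole candidate).
r7c9 = 1 (sole candidate).
r8c1 = 8: row 8 has {1,2,3,4,5,6,7}; col 1 has {1,2,3,6,7,9}; box has {1,2,3,6,7,9} → only 8 remains.
r8c7 = 9: row 8 has {1,2,3,4,5,6,7,8}; col 7 has {1,2,3,4,5,6,7,8}; box has {1,3,4,5,6,7,8} → only 9 remains.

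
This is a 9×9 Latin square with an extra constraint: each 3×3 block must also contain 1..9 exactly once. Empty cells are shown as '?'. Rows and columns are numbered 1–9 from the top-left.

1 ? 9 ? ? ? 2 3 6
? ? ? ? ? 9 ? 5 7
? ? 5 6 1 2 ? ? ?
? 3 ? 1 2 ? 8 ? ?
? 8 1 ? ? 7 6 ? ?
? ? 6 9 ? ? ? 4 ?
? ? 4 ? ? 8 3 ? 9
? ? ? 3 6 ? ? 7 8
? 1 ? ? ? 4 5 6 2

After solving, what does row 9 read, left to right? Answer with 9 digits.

r1c6 = 5 (sole candidate).
r3c9 = 4 (sole candidate).
r4c3 = 7 (sole candidate).
r4c6 = 6 (sole candidate).
r4c8 = 9 (sole candidate).
r4c9 = 5 (sole candidate).
r5c8 = 2 (sole candidate).
r5c9 = 3 (sole candidate).
r6c6 = 3 (sole candidate).
r6c9 = 1 (sole candidate).
r7c8 = 1 (sole candidate).
r8c3 = 2 (sole candidate).
r8c6 = 1 (sole candidate).
r8c7 = 4 (sole candidate).
r9c4 = 7: row 9 has {1,2,4,5,6}; col 4 has {1,3,6,9}; box has {1,3,4,6,8} → only 7 remains.
r9c5 = 9: row 9 has {1,2,4,5,6,7}; col 5 has {1,2,6}; box has {1,3,4,6,7,8} → only 9 remains.
r2c7 = 1 (sole candidate).
r3c2 = 7 (sole candidate).
r3c7 = 9 (sole candidate).
r3c8 = 8 (sole candidate).
r4c1 = 4 (sole candidate).
r6c7 = 7 (sole candidate).
r7c5 = 5 (sole candidate).
r1c2 = 4 (sole candidate).
r1c4 = 8 (sole candidate).
r1c5 = 7 (sole candidate).
r2c4 = 4 (sole candidate).
r2c5 = 3 (sole candidate).
r3c1 = 3 (sole candidate).
r5c4 = 5 (sole candidate).
r5c5 = 4 (sole candidate).
r6c5 = 8 (sole candidate).
r7c2 = 6 (sole candidate).
r7c4 = 2 (sole candidate).
r9c1 = 8: row 9 has {1,2,4,5,6,7,9}; col 1 has {1,3,4}; box has {1,2,4,6} → only 8 remains.
r9c3 = 3: row 9 has {1,2,4,5,6,7,8,9}; col 3 has {1,2,4,5,6,7,9}; box has {1,2,4,6,8} → only 3 remains.

813794562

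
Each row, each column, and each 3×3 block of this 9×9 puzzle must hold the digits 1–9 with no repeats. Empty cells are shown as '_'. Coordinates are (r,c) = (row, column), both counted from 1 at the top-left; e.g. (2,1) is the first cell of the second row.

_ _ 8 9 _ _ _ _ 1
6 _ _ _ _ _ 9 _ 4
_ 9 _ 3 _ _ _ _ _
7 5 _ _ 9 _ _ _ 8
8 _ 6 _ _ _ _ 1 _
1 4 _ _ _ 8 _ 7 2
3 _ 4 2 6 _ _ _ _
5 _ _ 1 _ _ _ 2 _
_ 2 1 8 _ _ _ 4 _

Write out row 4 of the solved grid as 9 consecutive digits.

(5,2) = 3 (sole candidate).
(6,3) = 9 (sole candidate).
(8,3) = 7 (sole candidate).
(9,1) = 9 (sole candidate).
(1,2) = 7 (sole candidate).
(2,2) = 1 (sole candidate).
(4,3) = 2: row 4 has {5,7,8,9}; col 3 has {1,4,6,7,8,9}; box has {1,3,4,5,6,7,8,9} → only 2 remains.
(7,2) = 8 (sole candidate).
(8,2) = 6 (sole candidate).
(3,3) = 5 (sole candidate).
(2,3) = 3 (sole candidate).
(4,6) = 1: in row 4, 1 can only go here (every other open cell in that row sees a 1).
(3,5) = 1 (hidden single in row 3).
(5,9) = 9 (hidden single in row 5).
(8,9) = 3 (sole candidate).
(8,5) = 4 (sole candidate).
(8,6) = 9 (sole candidate).
(8,7) = 8 (sole candidate).
(3,8) = 8 (hidden single in row 3).
(2,8) = 5 (sole candidate).
(7,8) = 9 (sole candidate).
(2,4) = 7 (sole candidate).
(2,6) = 2 (sole candidate).
(1,5) = 5 (sole candidate).
(2,5) = 8 (sole candidate).
(6,5) = 3 (sole candidate).
(9,5) = 7 (sole candidate).
(5,5) = 2 (sole candidate).
(7,6) = 5 (sole candidate).
(7,9) = 7 (sole candidate).
(9,6) = 3 (sole candidate).
(3,9) = 6 (sole candidate).
(7,7) = 1 (sole candidate).
(9,9) = 5 (sole candidate).
(1,8) = 3 (sole candidate).
(3,6) = 4 (sole candidate).
(4,8) = 6: row 4 has {1,2,5,7,8,9}; col 8 has {1,2,3,4,5,7,8,9}; box has {1,2,7,8,9} → only 6 remains.
(5,6) = 7 (sole candidate).
(6,7) = 5 (sole candidate).
(9,7) = 6 (sole candidate).
(1,6) = 6 (sole candidate).
(1,7) = 2 (sole candidate).
(3,1) = 2 (sole candidate).
(3,7) = 7 (sole candidate).
(4,4) = 4: row 4 has {1,2,5,6,7,8,9}; col 4 has {1,2,3,7,8,9}; box has {1,2,3,7,8,9} → only 4 remains.
(4,7) = 3: row 4 has {1,2,4,5,6,7,8,9}; col 7 has {1,2,5,6,7,8,9}; box has {1,2,5,6,7,8,9} → only 3 remains.

752491368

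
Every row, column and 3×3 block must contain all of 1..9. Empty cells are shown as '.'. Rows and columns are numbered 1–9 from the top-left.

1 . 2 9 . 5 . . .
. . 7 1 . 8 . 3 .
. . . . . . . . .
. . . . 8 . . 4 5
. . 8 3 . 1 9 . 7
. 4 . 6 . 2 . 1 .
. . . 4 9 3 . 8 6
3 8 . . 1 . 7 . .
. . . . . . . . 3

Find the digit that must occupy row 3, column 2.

row 4, column 4 = 7 (sole candidate).
row 4, column 6 = 9 (sole candidate).
row 6, column 5 = 5 (sole candidate).
row 6, column 9 = 8 (sole candidate).
row 8, column 6 = 6 (sole candidate).
row 9, column 6 = 7 (sole candidate).
row 1, column 9 = 4 (sole candidate).
row 3, column 4 = 2 (sole candidate).
row 3, column 6 = 4 (sole candidate).
row 5, column 5 = 4 (sole candidate).
row 6, column 7 = 3 (sole candidate).
row 8, column 4 = 5 (sole candidate).
row 9, column 4 = 8 (sole candidate).
row 9, column 5 = 2 (sole candidate).
row 2, column 5 = 6 (sole candidate).
row 6, column 3 = 9 (sole candidate).
row 8, column 3 = 4 (sole candidate).
row 6, column 1 = 7 (sole candidate).
row 1, column 7 = 8 (hidden single in row 1).
row 2, column 1 = 4 (hidden single in row 2).
row 3, column 1 = 8 (hidden single in row 3).
row 7, column 2 = 7 (hidden single in row 7).
row 9, column 7 = 4 (hidden single in row 9).
row 9, column 1 = 9 (hidden single in column 1).
row 9, column 8 = 5 (sole candidate).
row 3, column 9 = 1 (hidden single in column 9).
row 7, column 7 = 1 (hidden single in column 7).
row 7, column 3 = 5 (sole candidate).
row 7, column 1 = 2 (sole candidate).
row 4, column 1 = 6 (sole candidate).
row 4, column 7 = 2 (sole candidate).
row 5, column 1 = 5 (sole candidate).
row 5, column 2 = 2 (sole candidate).
row 5, column 8 = 6 (sole candidate).
row 1, column 8 = 7 (sole candidate).
row 2, column 7 = 5 (sole candidate).
row 3, column 7 = 6 (sole candidate).
row 3, column 8 = 9 (sole candidate).
row 8, column 8 = 2 (sole candidate).
row 8, column 9 = 9 (sole candidate).
row 1, column 5 = 3 (sole candidate).
row 2, column 2 = 9 (sole candidate).
row 2, column 9 = 2 (sole candidate).
row 3, column 3 = 3 (sole candidate).
row 3, column 5 = 7 (sole candidate).
row 4, column 3 = 1 (sole candidate).
row 9, column 3 = 6 (sole candidate).
row 1, column 2 = 6 (sole candidate).
row 3, column 2 = 5: row 3 has {1,2,3,4,6,7,8,9}; col 2 has {2,4,6,7,8,9}; box has {1,2,3,4,6,7,8,9} → only 5 remains.

5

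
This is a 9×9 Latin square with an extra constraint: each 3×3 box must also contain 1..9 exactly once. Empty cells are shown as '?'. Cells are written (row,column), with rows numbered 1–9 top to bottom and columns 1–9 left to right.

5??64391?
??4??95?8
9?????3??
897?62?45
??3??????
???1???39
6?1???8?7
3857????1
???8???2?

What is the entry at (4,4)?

3

(1,9) = 2 (sole candidate).
(2,4) = 2 (sole candidate).
(3,4) = 5 (sole candidate).
(4,4) = 3: row 4 has {2,4,5,6,7,8,9}; col 4 has {1,2,5,6,7,8}; box has {1,2,6} → only 3 remains.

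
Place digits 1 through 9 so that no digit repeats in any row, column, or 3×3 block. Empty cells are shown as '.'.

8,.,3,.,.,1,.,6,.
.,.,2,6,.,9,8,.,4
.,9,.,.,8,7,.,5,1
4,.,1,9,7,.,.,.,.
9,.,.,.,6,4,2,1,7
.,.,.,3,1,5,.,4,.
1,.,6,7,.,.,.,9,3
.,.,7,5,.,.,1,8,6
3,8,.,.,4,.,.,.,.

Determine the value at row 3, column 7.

row 3, column 1 = 6: row 3 has {1,5,7,8,9}; col 1 has {1,3,4,8,9}; box has {2,3,8,9} → only 6 remains.
row 3, column 3 = 4: row 3 has {1,5,6,7,8,9}; col 3 has {1,2,3,6,7}; box has {2,3,6,8,9} → only 4 remains.
row 3, column 4 = 2: row 3 has {1,4,5,6,7,8,9}; col 4 has {3,5,6,7,9}; box has {1,6,7,8,9} → only 2 remains.
row 3, column 7 = 3: row 3 has {1,2,4,5,6,7,8,9}; col 7 has {1,2,8}; box has {1,4,5,6,8} → only 3 remains.

3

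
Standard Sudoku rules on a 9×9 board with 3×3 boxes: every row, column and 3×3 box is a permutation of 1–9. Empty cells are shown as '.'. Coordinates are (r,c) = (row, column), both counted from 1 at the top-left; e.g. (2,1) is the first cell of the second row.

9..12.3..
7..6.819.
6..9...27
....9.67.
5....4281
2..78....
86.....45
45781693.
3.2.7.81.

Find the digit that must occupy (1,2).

(2,9) = 4: row 2 has {1,6,7,8,9}; col 9 has {1,5,7}; box has {1,2,3,7,9} → only 4 remains.
(3,7) = 5: row 3 has {2,6,7,9}; col 7 has {1,2,3,6,8,9}; box has {1,2,3,4,7,9} → only 5 remains.
(4,1) = 1: row 4 has {6,7,9}; col 1 has {2,3,4,5,6,7,8,9}; box has {2,5} → only 1 remains.
(4,9) = 3: row 4 has {1,6,7,9}; col 9 has {1,4,5,7}; box has {1,2,6,7,8} → only 3 remains.
(5,4) = 3: row 5 has {1,2,4,5,8}; col 4 has {1,6,7,8,9}; box has {4,7,8,9} → only 3 remains.
(5,5) = 6: row 5 has {1,2,3,4,5,8}; col 5 has {1,2,7,8,9}; box has {3,4,7,8,9} → only 6 remains.
(6,7) = 4: row 6 has {2,7,8}; col 7 has {1,2,3,5,6,8,9}; box has {1,2,3,6,7,8} → only 4 remains.
(6,8) = 5: row 6 has {2,4,7,8}; col 8 has {1,2,3,4,7,8,9}; box has {1,2,3,4,6,7,8} → only 5 remains.
(6,9) = 9: row 6 has {2,4,5,7,8}; col 9 has {1,3,4,5,7}; box has {1,2,3,4,5,6,7,8} → only 9 remains.
(7,4) = 2: row 7 has {4,5,6,8}; col 4 has {1,3,6,7,8,9}; box has {1,6,7,8} → only 2 remains.
(7,5) = 3: row 7 has {2,4,5,6,8}; col 5 has {1,2,6,7,8,9}; box has {1,2,6,7,8} → only 3 remains.
(7,6) = 9: row 7 has {2,3,4,5,6,8}; col 6 has {4,6,8}; box has {1,2,3,6,7,8} → only 9 remains.
(7,7) = 7: row 7 has {2,3,4,5,6,8,9}; col 7 has {1,2,3,4,5,6,8,9}; box has {1,3,4,5,8,9} → only 7 remains.
(8,9) = 2: row 8 has {1,3,4,5,6,7,8,9}; col 9 has {1,3,4,5,7,9}; box has {1,3,4,5,7,8,9} → only 2 remains.
(9,2) = 9: row 9 has {1,2,3,7,8}; col 2 has {5,6}; box has {2,3,4,5,6,7,8} → only 9 remains.
(9,6) = 5: row 9 has {1,2,3,7,8,9}; col 6 has {4,6,8,9}; box has {1,2,3,6,7,8,9} → only 5 remains.
(9,9) = 6: row 9 has {1,2,3,5,7,8,9}; col 9 has {1,2,3,4,5,7,9}; box has {1,2,3,4,5,7,8,9} → only 6 remains.
(1,6) = 7: row 1 has {1,2,3,9}; col 6 has {4,5,6,8,9}; box has {1,2,6,8,9} → only 7 remains.
(1,8) = 6: row 1 has {1,2,3,7,9}; col 8 has {1,2,3,4,5,7,8,9}; box has {1,2,3,4,5,7,9} → only 6 remains.
(1,9) = 8: row 1 has {1,2,3,6,7,9}; col 9 has {1,2,3,4,5,6,7,9}; box has {1,2,3,4,5,6,7,9} → only 8 remains.
(2,5) = 5: row 2 has {1,4,6,7,8,9}; col 5 has {1,2,3,6,7,8,9}; box has {1,2,6,7,8,9} → only 5 remains.
(3,5) = 4: row 3 has {2,5,6,7,9}; col 5 has {1,2,3,5,6,7,8,9}; box has {1,2,5,6,7,8,9} → only 4 remains.
(3,6) = 3: row 3 has {2,4,5,6,7,9}; col 6 has {4,5,6,7,8,9}; box has {1,2,4,5,6,7,8,9} → only 3 remains.
(4,4) = 5: row 4 has {1,3,6,7,9}; col 4 has {1,2,3,6,7,8,9}; box has {3,4,6,7,8,9} → only 5 remains.
(4,6) = 2: row 4 has {1,3,5,6,7,9}; col 6 has {3,4,5,6,7,8,9}; box has {3,4,5,6,7,8,9} → only 2 remains.
(5,2) = 7: row 5 has {1,2,3,4,5,6,8}; col 2 has {5,6,9}; box has {1,2,5} → only 7 remains.
(5,3) = 9: row 5 has {1,2,3,4,5,6,7,8}; col 3 has {2,7}; box has {1,2,5,7} → only 9 remains.
(6,2) = 3: row 6 has {2,4,5,7,8,9}; col 2 has {5,6,7,9}; box has {1,2,5,7,9} → only 3 remains.
(6,3) = 6: row 6 has {2,3,4,5,7,8,9}; col 3 has {2,7,9}; box has {1,2,3,5,7,9} → only 6 remains.
(6,6) = 1: row 6 has {2,3,4,5,6,7,8,9}; col 6 has {2,3,4,5,6,7,8,9}; box has {2,3,4,5,6,7,8,9} → only 1 remains.
(7,3) = 1: row 7 has {2,3,4,5,6,7,8,9}; col 3 has {2,6,7,9}; box has {2,3,4,5,6,7,8,9} → only 1 remains.
(9,4) = 4: row 9 has {1,2,3,5,6,7,8,9}; col 4 has {1,2,3,5,6,7,8,9}; box has {1,2,3,5,6,7,8,9} → only 4 remains.
(1,2) = 4: row 1 has {1,2,3,6,7,8,9}; col 2 has {3,5,6,7,9}; box has {6,7,9} → only 4 remains.

4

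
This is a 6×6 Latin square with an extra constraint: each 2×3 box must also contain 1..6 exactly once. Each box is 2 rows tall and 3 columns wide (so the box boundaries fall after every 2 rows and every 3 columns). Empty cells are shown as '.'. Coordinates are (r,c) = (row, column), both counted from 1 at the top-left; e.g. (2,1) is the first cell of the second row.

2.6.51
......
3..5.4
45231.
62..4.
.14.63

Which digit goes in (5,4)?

1

(1,4) = 4: row 1 has {1,2,5,6}; col 4 has {3,5}; box has {1,5} → only 4 remains.
(3,2) = 6: row 3 has {3,4,5}; col 2 has {1,2,5}; box has {2,3,4,5} → only 6 remains.
(3,3) = 1: row 3 has {3,4,5,6}; col 3 has {2,4,6}; box has {2,3,4,5,6} → only 1 remains.
(3,5) = 2: row 3 has {1,3,4,5,6}; col 5 has {1,4,5,6}; box has {1,3,4,5} → only 2 remains.
(4,6) = 6: row 4 has {1,2,3,4,5}; col 6 has {1,3,4}; box has {1,2,3,4,5} → only 6 remains.
(5,4) = 1: row 5 has {2,4,6}; col 4 has {3,4,5}; box has {3,4,6} → only 1 remains.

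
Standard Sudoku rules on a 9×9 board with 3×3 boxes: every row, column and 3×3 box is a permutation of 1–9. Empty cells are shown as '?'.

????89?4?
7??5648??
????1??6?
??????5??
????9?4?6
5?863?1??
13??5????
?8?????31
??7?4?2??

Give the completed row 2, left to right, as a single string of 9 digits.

row 3, column 1 = 8: in row 3, 8 can only go here (every other open cell in that row sees an 8).
row 5, column 6 = 5: in row 5, 5 can only go here (every other open cell in that row sees a 5).
row 6, column 2 = 4: in row 6, 4 can only go here (every other open cell in that row sees a 4).
row 3, column 3 = 4: in row 3, 4 can only go here (every other open cell in that row sees a 4).
row 4, column 4 = 4: in row 4, 4 can only go here (every other open cell in that row sees a 4).
row 7, column 9 = 4: in row 7, 4 can only go here (every other open cell in that row sees a 4).
row 8, column 1 = 4: in row 8, 4 can only go here (every other open cell in that row sees a 4).
row 8, column 3 = 5: in row 8, 5 can only go here (every other open cell in that row sees a 5).
row 2, column 8 = 1: in column 8, 1 can only go here (every other open cell in that column sees a 1).
row 9, column 8 = 5: in column 8, 5 can only go here (every other open cell in that column sees a 5).
row 4, column 9 = 3: in box 6, 3 can only go here (every other open cell in that box sees a 3).
row 2, column 3 = 3: in row 2, 3 can only go here (every other open cell in that row sees a 3).
row 5, column 1 = 3: in row 5, 3 can only go here (every other open cell in that row sees a 3).
row 9, column 9 = 8: in column 9, 8 can only go here (every other open cell in that column sees an 8).
row 7, column 3 = 2: in box 7, 2 can only go here (every other open cell in that box sees a 2).
row 5, column 3 = 1: row 5 has {3,4,5,6,9}; col 3 has {2,3,4,5,7,8}; box has {3,4,5,8} → only 1 remains.
row 1, column 3 = 6: row 1 has {4,8,9}; col 3 has {1,2,3,4,5,7,8}; box has {3,4,7,8} → only 6 remains.
row 4, column 3 = 9: row 4 has {3,4,5}; col 3 has {1,2,3,4,5,6,7,8}; box has {1,3,4,5,8} → only 9 remains.
row 1, column 1 = 2: row 1 has {4,6,8,9}; col 1 has {1,3,4,5,7,8}; box has {3,4,6,7,8} → only 2 remains.
row 2, column 2 = 9: row 2 has {1,3,4,5,6,7,8}; col 2 has {3,4,8}; box has {2,3,4,6,7,8} → only 9 remains.
row 2, column 9 = 2: row 2 has {1,3,4,5,6,7,8,9}; col 9 has {1,3,4,6,8}; box has {1,4,6,8} → only 2 remains.

793564812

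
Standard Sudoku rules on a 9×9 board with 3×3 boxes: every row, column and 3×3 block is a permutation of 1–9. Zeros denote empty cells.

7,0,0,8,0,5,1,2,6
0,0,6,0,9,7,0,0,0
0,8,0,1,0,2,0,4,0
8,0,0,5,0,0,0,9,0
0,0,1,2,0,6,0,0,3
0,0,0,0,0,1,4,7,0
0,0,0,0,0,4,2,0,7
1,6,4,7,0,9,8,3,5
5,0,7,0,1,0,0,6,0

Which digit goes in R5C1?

4

R2C9 = 8: row 2 has {6,7,9}; col 9 has {3,5,6,7}; box has {1,2,4,6} → only 8 remains.
R3C9 = 9: row 3 has {1,2,4,8}; col 9 has {3,5,6,7,8}; box has {1,2,4,6,8} → only 9 remains.
R4C6 = 3: row 4 has {5,8,9}; col 6 has {1,2,4,5,6,7,9}; box has {1,2,5,6} → only 3 remains.
R4C7 = 6: row 4 has {3,5,8,9}; col 7 has {1,2,4,8}; box has {3,4,7,9} → only 6 remains.
R5C7 = 5: row 5 has {1,2,3,6}; col 7 has {1,2,4,6,8}; box has {3,4,6,7,9} → only 5 remains.
R5C8 = 8: row 5 has {1,2,3,5,6}; col 8 has {2,3,4,6,7,9}; box has {3,4,5,6,7,9} → only 8 remains.
R6C4 = 9: row 6 has {1,4,7}; col 4 has {1,2,5,7,8}; box has {1,2,3,5,6} → only 9 remains.
R6C5 = 8: row 6 has {1,4,7,9}; col 5 has {1,9}; box has {1,2,3,5,6,9} → only 8 remains.
R6C9 = 2: row 6 has {1,4,7,8,9}; col 9 has {3,5,6,7,8,9}; box has {3,4,5,6,7,8,9} → only 2 remains.
R7C8 = 1: row 7 has {2,4,7}; col 8 has {2,3,4,6,7,8,9}; box has {2,3,5,6,7,8} → only 1 remains.
R8C5 = 2: row 8 has {1,3,4,5,6,7,8,9}; col 5 has {1,8,9}; box has {1,4,7,9} → only 2 remains.
R9C4 = 3: row 9 has {1,5,6,7}; col 4 has {1,2,5,7,8,9}; box has {1,2,4,7,9} → only 3 remains.
R9C6 = 8: row 9 has {1,3,5,6,7}; col 6 has {1,2,3,4,5,6,7,9}; box has {1,2,3,4,7,9} → only 8 remains.
R9C7 = 9: row 9 has {1,3,5,6,7,8}; col 7 has {1,2,4,5,6,8}; box has {1,2,3,5,6,7,8} → only 9 remains.
R9C9 = 4: row 9 has {1,3,5,6,7,8,9}; col 9 has {2,3,5,6,7,8,9}; box has {1,2,3,5,6,7,8,9} → only 4 remains.
R2C4 = 4: row 2 has {6,7,8,9}; col 4 has {1,2,3,5,7,8,9}; box has {1,2,5,7,8,9} → only 4 remains.
R2C7 = 3: row 2 has {4,6,7,8,9}; col 7 has {1,2,4,5,6,8,9}; box has {1,2,4,6,8,9} → only 3 remains.
R2C8 = 5: row 2 has {3,4,6,7,8,9}; col 8 has {1,2,3,4,6,7,8,9}; box has {1,2,3,4,6,8,9} → only 5 remains.
R3C1 = 3: row 3 has {1,2,4,8,9}; col 1 has {1,5,7,8}; box has {6,7,8} → only 3 remains.
R3C3 = 5: row 3 has {1,2,3,4,8,9}; col 3 has {1,4,6,7}; box has {3,6,7,8} → only 5 remains.
R3C5 = 6: row 3 has {1,2,3,4,5,8,9}; col 5 has {1,2,8,9}; box has {1,2,4,5,7,8,9} → only 6 remains.
R3C7 = 7: row 3 has {1,2,3,4,5,6,8,9}; col 7 has {1,2,3,4,5,6,8,9}; box has {1,2,3,4,5,6,8,9} → only 7 remains.
R4C3 = 2: row 4 has {3,5,6,8,9}; col 3 has {1,4,5,6,7}; box has {1,8} → only 2 remains.
R4C9 = 1: row 4 has {2,3,5,6,8,9}; col 9 has {2,3,4,5,6,7,8,9}; box has {2,3,4,5,6,7,8,9} → only 1 remains.
R6C1 = 6: row 6 has {1,2,4,7,8,9}; col 1 has {1,3,5,7,8}; box has {1,2,8} → only 6 remains.
R6C3 = 3: row 6 has {1,2,4,6,7,8,9}; col 3 has {1,2,4,5,6,7}; box has {1,2,6,8} → only 3 remains.
R7C1 = 9: row 7 has {1,2,4,7}; col 1 has {1,3,5,6,7,8}; box has {1,4,5,6,7} → only 9 remains.
R7C2 = 3: row 7 has {1,2,4,7,9}; col 2 has {6,8}; box has {1,4,5,6,7,9} → only 3 remains.
R7C3 = 8: row 7 has {1,2,3,4,7,9}; col 3 has {1,2,3,4,5,6,7}; box has {1,3,4,5,6,7,9} → only 8 remains.
R7C4 = 6: row 7 has {1,2,3,4,7,8,9}; col 4 has {1,2,3,4,5,7,8,9}; box has {1,2,3,4,7,8,9} → only 6 remains.
R7C5 = 5: row 7 has {1,2,3,4,6,7,8,9}; col 5 has {1,2,6,8,9}; box has {1,2,3,4,6,7,8,9} → only 5 remains.
R9C2 = 2: row 9 has {1,3,4,5,6,7,8,9}; col 2 has {3,6,8}; box has {1,3,4,5,6,7,8,9} → only 2 remains.
R1C3 = 9: row 1 has {1,2,5,6,7,8}; col 3 has {1,2,3,4,5,6,7,8}; box has {3,5,6,7,8} → only 9 remains.
R1C5 = 3: row 1 has {1,2,5,6,7,8,9}; col 5 has {1,2,5,6,8,9}; box has {1,2,4,5,6,7,8,9} → only 3 remains.
R2C1 = 2: row 2 has {3,4,5,6,7,8,9}; col 1 has {1,3,5,6,7,8,9}; box has {3,5,6,7,8,9} → only 2 remains.
R2C2 = 1: row 2 has {2,3,4,5,6,7,8,9}; col 2 has {2,3,6,8}; box has {2,3,5,6,7,8,9} → only 1 remains.
R5C1 = 4: row 5 has {1,2,3,5,6,8}; col 1 has {1,2,3,5,6,7,8,9}; box has {1,2,3,6,8} → only 4 remains.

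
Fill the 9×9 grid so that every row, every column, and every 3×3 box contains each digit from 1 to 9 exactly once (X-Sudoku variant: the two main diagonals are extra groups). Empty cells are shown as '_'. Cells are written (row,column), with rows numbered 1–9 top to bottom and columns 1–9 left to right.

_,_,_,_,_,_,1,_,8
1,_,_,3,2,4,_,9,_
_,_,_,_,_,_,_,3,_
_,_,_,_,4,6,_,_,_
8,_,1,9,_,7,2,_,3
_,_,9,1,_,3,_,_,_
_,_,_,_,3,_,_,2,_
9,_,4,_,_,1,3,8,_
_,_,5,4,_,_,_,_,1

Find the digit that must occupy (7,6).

(5,5) = 5: row 5 has {1,2,3,7,8,9}; col 5 has {2,3,4}; box has {1,3,4,6,7,9}; main diagonal has {1,3,8}; anti-diagonal has {1,6,8,9} → only 5 remains.
(6,5) = 8: row 6 has {1,3,9}; col 5 has {2,3,4,5}; box has {1,3,4,5,6,7,9} → only 8 remains.
(7,3) = 7: row 7 has {2,3}; col 3 has {1,4,5,9}; box has {4,5,9}; anti-diagonal has {1,5,6,8,9} → only 7 remains.
(8,2) = 2: row 8 has {1,3,4,8,9}; col 2 has {}; box has {4,5,7,9}; anti-diagonal has {1,5,6,7,8,9} → only 2 remains.
(9,1) = 3: row 9 has {1,4,5}; col 1 has {1,8,9}; box has {2,4,5,7,9}; anti-diagonal has {1,2,5,6,7,8,9} → only 3 remains.
(3,7) = 4: row 3 has {3}; col 7 has {1,2,3}; box has {1,3,8,9}; anti-diagonal has {1,2,3,5,6,7,8,9} → only 4 remains.
(4,4) = 2: row 4 has {4,6}; col 4 has {1,3,4,9}; box has {1,3,4,5,6,7,8,9}; main diagonal has {1,3,5,8} → only 2 remains.
(7,1) = 6: row 7 has {2,3,7}; col 1 has {1,3,8,9}; box has {2,3,4,5,7,9} → only 6 remains.
(7,7) = 9: row 7 has {2,3,6,7}; col 7 has {1,2,3,4}; box has {1,2,3,8}; main diagonal has {1,2,3,5,8} → only 9 remains.
(9,2) = 8: row 9 has {1,3,4,5}; col 2 has {2}; box has {2,3,4,5,6,7,9} → only 8 remains.
(3,3) = 6: row 3 has {3,4}; col 3 has {1,4,5,7,9}; box has {1}; main diagonal has {1,2,3,5,8,9} → only 6 remains.
(4,3) = 3: row 4 has {2,4,6}; col 3 has {1,4,5,6,7,9}; box has {1,8,9} → only 3 remains.
(7,2) = 1: row 7 has {2,3,6,7,9}; col 2 has {2,8}; box has {2,3,4,5,6,7,8,9} → only 1 remains.
(1,3) = 2: row 1 has {1,8}; col 3 has {1,3,4,5,6,7,9}; box has {1,6} → only 2 remains.
(2,2) = 7: row 2 has {1,2,3,4,9}; col 2 has {1,2,8}; box has {1,2,6}; main diagonal has {1,2,3,5,6,8,9} → only 7 remains.
(2,3) = 8: row 2 has {1,2,3,4,7,9}; col 3 has {1,2,3,4,5,6,7,9}; box has {1,2,6,7} → only 8 remains.
(3,1) = 5: row 3 has {3,4,6}; col 1 has {1,3,6,8,9}; box has {1,2,6,7,8} → only 5 remains.
(3,2) = 9: row 3 has {3,4,5,6}; col 2 has {1,2,7,8}; box has {1,2,5,6,7,8} → only 9 remains.
(3,6) = 8: row 3 has {3,4,5,6,9}; col 6 has {1,3,4,6,7}; box has {2,3,4} → only 8 remains.
(4,1) = 7: row 4 has {2,3,4,6}; col 1 has {1,3,5,6,8,9}; box has {1,3,8,9} → only 7 remains.
(4,2) = 5: row 4 has {2,3,4,6,7}; col 2 has {1,2,7,8,9}; box has {1,3,7,8,9} → only 5 remains.
(4,7) = 8: row 4 has {2,3,4,5,6,7}; col 7 has {1,2,3,4,9}; box has {2,3} → only 8 remains.
(4,8) = 1: row 4 has {2,3,4,5,6,7,8}; col 8 has {2,3,8,9}; box has {2,3,8} → only 1 remains.
(4,9) = 9: row 4 has {1,2,3,4,5,6,7,8}; col 9 has {1,3,8}; box has {1,2,3,8} → only 9 remains.
(7,6) = 5: row 7 has {1,2,3,6,7,9}; col 6 has {1,3,4,6,7,8}; box has {1,3,4} → only 5 remains.

5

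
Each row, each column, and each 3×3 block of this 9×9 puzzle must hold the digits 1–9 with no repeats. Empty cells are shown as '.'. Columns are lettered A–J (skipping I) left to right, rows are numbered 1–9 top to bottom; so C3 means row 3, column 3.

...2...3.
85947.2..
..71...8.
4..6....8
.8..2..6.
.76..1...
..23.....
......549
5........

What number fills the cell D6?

H2 = 1 (sole candidate).
J2 = 6 (sole candidate).
H7 = 7 (sole candidate).
J7 = 1 (sole candidate).
H9 = 2 (sole candidate).
J9 = 3 (sole candidate).
F2 = 3 (sole candidate).
B4 = 2 (hidden single in row 4).
A3 = 2 (hidden single in row 3).
B3 = 3 (hidden single in row 3).
J6 = 2 (hidden single in row 6).
F8 = 2 (hidden single in row 8).
A8 = 7 (hidden single in column 1).
D8 = 8 (sole candidate).
E6 = 8 (hidden single in row 6).
F1 = 8 (hidden single in row 1).
G6 = 4 (hidden single in row 6).
G3 = 9 (sole candidate).
G1 = 7 (sole candidate).
E1 = 9 (hidden single in row 1).
J1 = 5 (hidden single in row 1).
J3 = 4 (sole candidate).
J5 = 7 (sole candidate).
F4 = 7 (hidden single in row 4).
H4 = 9 (hidden single in row 4).
H6 = 5 (sole candidate).
D6 = 9: row 6 has {1,2,4,5,6,7,8}; col 4 has {1,2,3,4,6,8}; box has {1,2,6,7,8} → only 9 remains.

9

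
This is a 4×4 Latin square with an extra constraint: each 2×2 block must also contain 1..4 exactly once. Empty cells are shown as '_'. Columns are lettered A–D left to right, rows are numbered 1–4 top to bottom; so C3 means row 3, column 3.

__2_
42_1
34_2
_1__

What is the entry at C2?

A1 = 1 (sole candidate).
B1 = 3 (sole candidate).
D1 = 4 (sole candidate).
C2 = 3: row 2 has {1,2,4}; col 3 has {2}; box has {1,2,4} → only 3 remains.

3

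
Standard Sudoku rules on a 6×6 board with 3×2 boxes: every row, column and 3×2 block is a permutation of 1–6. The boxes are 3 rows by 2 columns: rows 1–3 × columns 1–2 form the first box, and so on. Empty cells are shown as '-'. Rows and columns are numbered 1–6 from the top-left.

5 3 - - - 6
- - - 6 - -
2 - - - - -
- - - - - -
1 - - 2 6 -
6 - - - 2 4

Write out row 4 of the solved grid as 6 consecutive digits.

row 2, column 1 = 4 (sole candidate).
row 2, column 2 = 1 (sole candidate).
row 3, column 2 = 6 (sole candidate).
row 4, column 1 = 3: row 4 has {}; col 1 has {1,2,4,5,6}; box has {1,6} → only 3 remains.
row 6, column 2 = 5 (sole candidate).
row 5, column 2 = 4 (sole candidate).
row 4, column 2 = 2: row 4 has {3}; col 2 has {1,3,4,5,6}; box has {1,3,4,5,6} → only 2 remains.
row 1, column 3 = 2 (hidden single in row 1).
row 2, column 6 = 2 (hidden single in row 2).
row 4, column 3 = 6: in row 4, 6 can only go here (every other open cell in that row sees a 6).
row 4, column 4 = 4: in row 4, 4 can only go here (every other open cell in that row sees a 4).
row 1, column 4 = 1 (sole candidate).
row 1, column 5 = 4 (sole candidate).
row 6, column 4 = 3 (sole candidate).
row 3, column 4 = 5 (sole candidate).
row 5, column 3 = 5 (sole candidate).
row 5, column 6 = 3 (sole candidate).
row 6, column 3 = 1 (sole candidate).
row 2, column 3 = 3 (sole candidate).
row 2, column 5 = 5 (sole candidate).
row 3, column 3 = 4 (sole candidate).
row 3, column 6 = 1 (sole candidate).
row 4, column 5 = 1: row 4 has {2,3,4,6}; col 5 has {2,4,5,6}; box has {2,3,4,6} → only 1 remains.
row 4, column 6 = 5: row 4 has {1,2,3,4,6}; col 6 has {1,2,3,4,6}; box has {1,2,3,4,6} → only 5 remains.

326415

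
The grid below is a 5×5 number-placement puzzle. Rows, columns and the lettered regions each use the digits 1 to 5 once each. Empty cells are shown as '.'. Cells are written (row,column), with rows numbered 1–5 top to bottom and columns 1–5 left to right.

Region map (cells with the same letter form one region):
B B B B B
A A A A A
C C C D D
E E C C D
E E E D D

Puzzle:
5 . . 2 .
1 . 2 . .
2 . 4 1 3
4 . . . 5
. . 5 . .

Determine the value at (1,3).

(2,5) = 4 (sole candidate).
(3,2) = 5 (sole candidate).
(4,4) = 3 (sole candidate).
(5,1) = 3 (sole candidate).
(5,4) = 4 (sole candidate).
(5,5) = 2 (sole candidate).
(1,5) = 1 (sole candidate).
(2,2) = 3 (sole candidate).
(2,4) = 5 (sole candidate).
(4,3) = 1 (sole candidate).
(5,2) = 1 (sole candidate).
(1,2) = 4 (sole candidate).
(1,3) = 3: row 1 has {1,2,4,5}; col 3 has {1,2,4,5}; region has {1,2,4,5} → only 3 remains.

3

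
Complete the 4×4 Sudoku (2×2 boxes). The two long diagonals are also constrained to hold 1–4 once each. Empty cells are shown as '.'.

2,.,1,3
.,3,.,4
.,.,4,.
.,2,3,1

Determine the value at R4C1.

R1C2 = 4 (sole candidate).
R2C1 = 1 (sole candidate).
R2C3 = 2 (sole candidate).
R3C1 = 3 (sole candidate).
R3C2 = 1 (sole candidate).
R3C4 = 2 (sole candidate).
R4C1 = 4: row 4 has {1,2,3}; col 1 has {1,2,3}; box has {1,2,3}; anti-diagonal has {1,2,3} → only 4 remains.

4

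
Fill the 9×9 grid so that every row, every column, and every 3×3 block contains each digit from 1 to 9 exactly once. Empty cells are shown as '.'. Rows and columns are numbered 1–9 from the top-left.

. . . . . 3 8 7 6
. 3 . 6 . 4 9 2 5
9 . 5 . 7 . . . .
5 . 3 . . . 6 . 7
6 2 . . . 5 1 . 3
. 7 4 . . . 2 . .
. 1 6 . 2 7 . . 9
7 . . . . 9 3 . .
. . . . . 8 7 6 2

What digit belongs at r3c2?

6

r1c2 = 4: row 1 has {3,6,7,8}; col 2 has {1,2,3,7}; box has {3,5,9} → only 4 remains.
r3c7 = 4: row 3 has {5,7,9}; col 7 has {1,2,3,6,7,8,9}; box has {2,5,6,7,8,9} → only 4 remains.
r3c9 = 1: row 3 has {4,5,7,9}; col 9 has {2,3,5,6,7,9}; box has {2,4,5,6,7,8,9} → only 1 remains.
r6c9 = 8: row 6 has {2,4,7}; col 9 has {1,2,3,5,6,7,9}; box has {1,2,3,6,7} → only 8 remains.
r7c7 = 5: row 7 has {1,2,6,7,9}; col 7 has {1,2,3,4,6,7,8,9}; box has {2,3,6,7,9} → only 5 remains.
r8c9 = 4: row 8 has {3,7,9}; col 9 has {1,2,3,5,6,7,8,9}; box has {2,3,5,6,7,9} → only 4 remains.
r9c3 = 9: row 9 has {2,6,7,8}; col 3 has {3,4,5,6}; box has {1,6,7} → only 9 remains.
r3c6 = 2: row 3 has {1,4,5,7,9}; col 6 has {3,4,5,7,8,9}; box has {3,4,6,7} → only 2 remains.
r3c8 = 3: row 3 has {1,2,4,5,7,9}; col 8 has {2,6,7}; box has {1,2,4,5,6,7,8,9} → only 3 remains.
r4c6 = 1: row 4 has {3,5,6,7}; col 6 has {2,3,4,5,7,8,9}; box has {5} → only 1 remains.
r5c3 = 8: row 5 has {1,2,3,5,6}; col 3 has {3,4,5,6,9}; box has {2,3,4,5,6,7} → only 8 remains.
r6c1 = 1: row 6 has {2,4,7,8}; col 1 has {5,6,7,9}; box has {2,3,4,5,6,7,8} → only 1 remains.
r6c6 = 6: row 6 has {1,2,4,7,8}; col 6 has {1,2,3,4,5,7,8,9}; box has {1,5} → only 6 remains.
r7c8 = 8: row 7 has {1,2,5,6,7,9}; col 8 has {2,3,6,7}; box has {2,3,4,5,6,7,9} → only 8 remains.
r8c3 = 2: row 8 has {3,4,7,9}; col 3 has {3,4,5,6,8,9}; box has {1,6,7,9} → only 2 remains.
r8c8 = 1: row 8 has {2,3,4,7,9}; col 8 has {2,3,6,7,8}; box has {2,3,4,5,6,7,8,9} → only 1 remains.
r9c2 = 5: row 9 has {2,6,7,8,9}; col 2 has {1,2,3,4,7}; box has {1,2,6,7,9} → only 5 remains.
r1c1 = 2: row 1 has {3,4,6,7,8}; col 1 has {1,5,6,7,9}; box has {3,4,5,9} → only 2 remains.
r1c3 = 1: row 1 has {2,3,4,6,7,8}; col 3 has {2,3,4,5,6,8,9}; box has {2,3,4,5,9} → only 1 remains.
r2c1 = 8: row 2 has {2,3,4,5,6,9}; col 1 has {1,2,5,6,7,9}; box has {1,2,3,4,5,9} → only 8 remains.
r2c3 = 7: row 2 has {2,3,4,5,6,8,9}; col 3 has {1,2,3,4,5,6,8,9}; box has {1,2,3,4,5,8,9} → only 7 remains.
r2c5 = 1: row 2 has {2,3,4,5,6,7,8,9}; col 5 has {2,7}; box has {2,3,4,6,7} → only 1 remains.
r3c2 = 6: row 3 has {1,2,3,4,5,7,9}; col 2 has {1,2,3,4,5,7}; box has {1,2,3,4,5,7,8,9} → only 6 remains.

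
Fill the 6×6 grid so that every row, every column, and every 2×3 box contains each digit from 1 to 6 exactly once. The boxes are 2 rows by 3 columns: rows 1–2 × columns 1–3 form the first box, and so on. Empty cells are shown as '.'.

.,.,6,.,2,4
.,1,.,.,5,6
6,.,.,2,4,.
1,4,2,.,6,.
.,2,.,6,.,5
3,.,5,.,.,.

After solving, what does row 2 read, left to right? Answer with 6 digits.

R1C1 = 5 (sole candidate).
R1C2 = 3 (sole candidate).
R1C4 = 1 (sole candidate).
R2C3 = 4: row 2 has {1,5,6}; col 3 has {2,5,6}; box has {1,3,5,6} → only 4 remains.
R2C4 = 3: row 2 has {1,4,5,6}; col 4 has {1,2,6}; box has {1,2,4,5,6} → only 3 remains.
R3C2 = 5 (sole candidate).
R3C3 = 3 (sole candidate).
R3C6 = 1 (sole candidate).
R4C4 = 5 (sole candidate).
R4C6 = 3 (sole candidate).
R5C1 = 4 (sole candidate).
R5C3 = 1 (sole candidate).
R5C5 = 3 (sole candidate).
R6C2 = 6 (sole candidate).
R6C4 = 4 (sole candidate).
R6C5 = 1 (sole candidate).
R6C6 = 2 (sole candidate).
R2C1 = 2: row 2 has {1,3,4,5,6}; col 1 has {1,3,4,5,6}; box has {1,3,4,5,6} → only 2 remains.

214356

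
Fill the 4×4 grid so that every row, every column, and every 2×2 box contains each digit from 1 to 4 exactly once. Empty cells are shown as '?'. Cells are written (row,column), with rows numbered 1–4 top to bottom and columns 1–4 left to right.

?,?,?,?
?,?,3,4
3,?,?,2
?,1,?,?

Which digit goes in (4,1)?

2

(1,4) = 1: row 1 has {}; col 4 has {2,4}; box has {3,4} → only 1 remains.
(2,2) = 2: row 2 has {3,4}; col 2 has {1}; box has {} → only 2 remains.
(3,2) = 4: row 3 has {2,3}; col 2 has {1,2}; box has {1,3} → only 4 remains.
(3,3) = 1: row 3 has {2,3,4}; col 3 has {3}; box has {2} → only 1 remains.
(4,1) = 2: row 4 has {1}; col 1 has {3}; box has {1,3,4} → only 2 remains.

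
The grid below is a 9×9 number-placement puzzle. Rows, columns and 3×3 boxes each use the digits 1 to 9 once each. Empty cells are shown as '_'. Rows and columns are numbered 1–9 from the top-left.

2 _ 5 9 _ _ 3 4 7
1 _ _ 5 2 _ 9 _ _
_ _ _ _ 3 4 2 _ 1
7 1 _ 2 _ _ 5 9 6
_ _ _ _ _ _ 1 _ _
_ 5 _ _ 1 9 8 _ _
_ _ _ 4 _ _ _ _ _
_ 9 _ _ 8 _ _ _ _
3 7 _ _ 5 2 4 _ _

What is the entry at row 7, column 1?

row 1, column 5 = 6 (sole candidate).
row 2, column 9 = 8 (sole candidate).
row 4, column 5 = 4 (sole candidate).
row 5, column 5 = 7 (sole candidate).
row 7, column 5 = 9 (sole candidate).
row 9, column 9 = 9 (sole candidate).
row 1, column 2 = 8 (sole candidate).
row 1, column 6 = 1 (sole candidate).
row 2, column 6 = 7 (sole candidate).
row 2, column 8 = 6 (sole candidate).
row 3, column 2 = 6 (sole candidate).
row 3, column 4 = 8 (sole candidate).
row 3, column 8 = 5 (sole candidate).
row 7, column 2 = 2 (sole candidate).
row 3, column 1 = 9 (sole candidate).
row 3, column 3 = 7 (sole candidate).
row 5, column 6 = 5 (hidden single in row 5).
row 5, column 3 = 9 (hidden single in row 5).
row 5, column 1 = 8 (hidden single in row 5).
row 4, column 3 = 3 (sole candidate).
row 4, column 6 = 8 (sole candidate).
row 5, column 2 = 4 (sole candidate).
row 6, column 1 = 6 (sole candidate).
row 6, column 3 = 2 (sole candidate).
row 6, column 4 = 3 (sole candidate).
row 6, column 8 = 7 (sole candidate).
row 6, column 9 = 4 (sole candidate).
row 7, column 1 = 5: row 7 has {2,4,9}; col 1 has {1,2,3,6,7,8,9}; box has {2,3,7,9} → only 5 remains.

5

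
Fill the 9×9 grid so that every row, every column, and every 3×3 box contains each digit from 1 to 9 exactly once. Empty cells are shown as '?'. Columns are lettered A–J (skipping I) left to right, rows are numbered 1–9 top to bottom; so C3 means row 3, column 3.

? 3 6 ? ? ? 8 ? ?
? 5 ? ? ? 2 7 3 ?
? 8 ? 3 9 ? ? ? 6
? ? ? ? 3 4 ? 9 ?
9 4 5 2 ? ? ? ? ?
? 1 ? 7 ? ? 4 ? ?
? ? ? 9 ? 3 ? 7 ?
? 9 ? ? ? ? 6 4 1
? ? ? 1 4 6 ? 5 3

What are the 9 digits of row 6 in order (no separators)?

312769485

G7 = 2: row 7 has {3,7,9}; col 7 has {4,6,7,8}; box has {1,3,4,5,6,7} → only 2 remains.
J7 = 8: row 7 has {2,3,7,9}; col 9 has {1,3,6}; box has {1,2,3,4,5,6,7} → only 8 remains.
G9 = 9: row 9 has {1,3,4,5,6}; col 7 has {2,4,6,7,8}; box has {1,2,3,4,5,6,7,8} → only 9 remains.
J5 = 7: row 5 has {2,4,5,9}; col 9 has {1,3,6,8}; box has {4,9} → only 7 remains.
B7 = 6: row 7 has {2,3,7,8,9}; col 2 has {1,3,4,5,8,9}; box has {9} → only 6 remains.
E7 = 5: row 7 has {2,3,6,7,8,9}; col 5 has {3,4,9}; box has {1,3,4,6,9} → only 5 remains.
D8 = 8: row 8 has {1,4,6,9}; col 4 has {1,2,3,7,9}; box has {1,3,4,5,6,9} → only 8 remains.
F8 = 7: row 8 has {1,4,6,8,9}; col 6 has {2,3,4,6}; box has {1,3,4,5,6,8,9} → only 7 remains.
E8 = 2: row 8 has {1,4,6,7,8,9}; col 5 has {3,4,5,9}; box has {1,3,4,5,6,7,8,9} → only 2 remains.
C8 = 3: row 8 has {1,2,4,6,7,8,9}; col 3 has {5,6}; box has {6,9} → only 3 remains.
A8 = 5: row 8 has {1,2,3,4,6,7,8,9}; col 1 has {9}; box has {3,6,9} → only 5 remains.
J1 = 9: in row 1, 9 can only go here (every other open cell in that row sees a 9).
J2 = 4: row 2 has {2,3,5,7}; col 9 has {1,3,6,7,8,9}; box has {3,6,7,8,9} → only 4 remains.
A2 = 1: row 2 has {2,3,4,5,7}; col 1 has {5,9}; box has {3,5,6,8} → only 1 remains.
C2 = 9: row 2 has {1,2,3,4,5,7}; col 3 has {3,5,6}; box has {1,3,5,6,8} → only 9 remains.
D2 = 6: row 2 has {1,2,3,4,5,7,9}; col 4 has {1,2,3,7,8,9}; box has {2,3,9} → only 6 remains.
E2 = 8: row 2 has {1,2,3,4,5,6,7,9}; col 5 has {2,3,4,5,9}; box has {2,3,6,9} → only 8 remains.
D4 = 5: row 4 has {3,4,9}; col 4 has {1,2,3,6,7,8,9}; box has {2,3,4,7} → only 5 remains.
G4 = 1: row 4 has {3,4,5,9}; col 7 has {2,4,6,7,8,9}; box has {4,7,9} → only 1 remains.
J4 = 2: row 4 has {1,3,4,5,9}; col 9 has {1,3,4,6,7,8,9}; box has {1,4,7,9} → only 2 remains.
G5 = 3: row 5 has {2,4,5,7,9}; col 7 has {1,2,4,6,7,8,9}; box has {1,2,4,7,9} → only 3 remains.
E6 = 6: row 6 has {1,4,7}; col 5 has {2,3,4,5,8,9}; box has {2,3,4,5,7} → only 6 remains.
H6 = 8: row 6 has {1,4,6,7}; col 8 has {3,4,5,7,9}; box has {1,2,3,4,7,9} → only 8 remains.
J6 = 5: row 6 has {1,4,6,7,8}; col 9 has {1,2,3,4,6,7,8,9}; box has {1,2,3,4,7,8,9} → only 5 remains.
A7 = 4: row 7 has {2,3,5,6,7,8,9}; col 1 has {1,5,9}; box has {3,5,6,9} → only 4 remains.
C7 = 1: row 7 has {2,3,4,5,6,7,8,9}; col 3 has {3,5,6,9}; box has {3,4,5,6,9} → only 1 remains.
D1 = 4: row 1 has {3,6,8,9}; col 4 has {1,2,3,5,6,7,8,9}; box has {2,3,6,8,9} → only 4 remains.
G3 = 5: row 3 has {3,6,8,9}; col 7 has {1,2,3,4,6,7,8,9}; box has {3,4,6,7,8,9} → only 5 remains.
B4 = 7: row 4 has {1,2,3,4,5,9}; col 2 has {1,3,4,5,6,8,9}; box has {1,4,5,9} → only 7 remains.
C4 = 8: row 4 has {1,2,3,4,5,7,9}; col 3 has {1,3,5,6,9}; box has {1,4,5,7,9} → only 8 remains.
E5 = 1: row 5 has {2,3,4,5,7,9}; col 5 has {2,3,4,5,6,8,9}; box has {2,3,4,5,6,7} → only 1 remains.
F5 = 8: row 5 has {1,2,3,4,5,7,9}; col 6 has {2,3,4,6,7}; box has {1,2,3,4,5,6,7} → only 8 remains.
H5 = 6: row 5 has {1,2,3,4,5,7,8,9}; col 8 has {3,4,5,7,8,9}; box has {1,2,3,4,5,7,8,9} → only 6 remains.
C6 = 2: row 6 has {1,4,5,6,7,8}; col 3 has {1,3,5,6,8,9}; box has {1,4,5,7,8,9} → only 2 remains.
F6 = 9: row 6 has {1,2,4,5,6,7,8}; col 6 has {2,3,4,6,7,8}; box has {1,2,3,4,5,6,7,8} → only 9 remains.
B9 = 2: row 9 has {1,3,4,5,6,9}; col 2 has {1,3,4,5,6,7,8,9}; box has {1,3,4,5,6,9} → only 2 remains.
C9 = 7: row 9 has {1,2,3,4,5,6,9}; col 3 has {1,2,3,5,6,8,9}; box has {1,2,3,4,5,6,9} → only 7 remains.
E1 = 7: row 1 has {3,4,6,8,9}; col 5 has {1,2,3,4,5,6,8,9}; box has {2,3,4,6,8,9} → only 7 remains.
C3 = 4: row 3 has {3,5,6,8,9}; col 3 has {1,2,3,5,6,7,8,9}; box has {1,3,5,6,8,9} → only 4 remains.
F3 = 1: row 3 has {3,4,5,6,8,9}; col 6 has {2,3,4,6,7,8,9}; box has {2,3,4,6,7,8,9} → only 1 remains.
H3 = 2: row 3 has {1,3,4,5,6,8,9}; col 8 has {3,4,5,6,7,8,9}; box has {3,4,5,6,7,8,9} → only 2 remains.
A4 = 6: row 4 has {1,2,3,4,5,7,8,9}; col 1 has {1,4,5,9}; box has {1,2,4,5,7,8,9} → only 6 remains.
A6 = 3: row 6 has {1,2,4,5,6,7,8,9}; col 1 has {1,4,5,6,9}; box has {1,2,4,5,6,7,8,9} → only 3 remains.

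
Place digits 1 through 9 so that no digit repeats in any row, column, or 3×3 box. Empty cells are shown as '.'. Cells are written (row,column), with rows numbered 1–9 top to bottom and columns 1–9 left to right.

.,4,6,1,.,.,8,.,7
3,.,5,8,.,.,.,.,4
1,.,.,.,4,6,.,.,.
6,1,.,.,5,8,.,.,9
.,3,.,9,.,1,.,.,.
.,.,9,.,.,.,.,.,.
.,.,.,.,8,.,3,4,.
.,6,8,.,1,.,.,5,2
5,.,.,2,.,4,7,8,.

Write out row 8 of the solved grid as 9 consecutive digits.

468317952

(8,7) = 9: row 8 has {1,2,5,6,8}; col 7 has {3,7,8}; box has {2,3,4,5,7,8} → only 9 remains.
(9,2) = 9: row 9 has {2,4,5,7,8}; col 2 has {1,3,4,6}; box has {5,6,8} → only 9 remains.
(1,6) = 5: in row 1, 5 can only go here (every other open cell in that row sees a 5).
(3,2) = 8: in row 3, 8 can only go here (every other open cell in that row sees an 8).
(3,8) = 9: in row 3, 9 can only go here (every other open cell in that row sees a 9).
(7,4) = 5: in row 7, 5 can only go here (every other open cell in that row sees a 5).
(7,6) = 9: in row 7, 9 can only go here (every other open cell in that row sees a 9).
(2,5) = 9: in row 2, 9 can only go here (every other open cell in that row sees a 9).
(1,1) = 9: in row 1, 9 can only go here (every other open cell in that row sees a 9).
(7,9) = 6: in row 7, 6 can only go here (every other open cell in that row sees a 6).
(9,9) = 1: row 9 has {2,4,5,7,8,9}; col 9 has {2,4,6,7,9}; box has {2,3,4,5,6,7,8,9} → only 1 remains.
(9,3) = 3: row 9 has {1,2,4,5,7,8,9}; col 3 has {5,6,8,9}; box has {5,6,8,9} → only 3 remains.
(9,5) = 6: row 9 has {1,2,3,4,5,7,8,9}; col 5 has {1,4,5,8,9}; box has {1,2,4,5,8,9} → only 6 remains.
(7,3) = 1: in row 7, 1 can only go here (every other open cell in that row sees a 1).
(8,1) = 4: in row 8, 4 can only go here (every other open cell in that row sees a 4).
(6,2) = 5: in column 2, 5 can only go here (every other open cell in that column sees a 5).
(6,4) = 6: in column 4, 6 can only go here (every other open cell in that column sees a 6).
(6,7) = 4: in row 6, 4 can only go here (every other open cell in that row sees a 4).
(4,7) = 2: row 4 has {1,5,6,8,9}; col 7 has {3,4,7,8,9}; box has {4,9} → only 2 remains.
(3,7) = 5: row 3 has {1,4,6,8,9}; col 7 has {2,3,4,7,8,9}; box has {4,7,8,9} → only 5 remains.
(3,9) = 3: row 3 has {1,4,5,6,8,9}; col 9 has {1,2,4,6,7,9}; box has {4,5,7,8,9} → only 3 remains.
(5,7) = 6: row 5 has {1,3,9}; col 7 has {2,3,4,5,7,8,9}; box has {2,4,9} → only 6 remains.
(5,8) = 7: row 5 has {1,3,6,9}; col 8 has {4,5,8,9}; box has {2,4,6,9} → only 7 remains.
(6,9) = 8: row 6 has {4,5,6,9}; col 9 has {1,2,3,4,6,7,9}; box has {2,4,6,7,9} → only 8 remains.
(1,8) = 2: row 1 has {1,4,5,6,7,8,9}; col 8 has {4,5,7,8,9}; box has {3,4,5,7,8,9} → only 2 remains.
(2,7) = 1: row 2 has {3,4,5,8,9}; col 7 has {2,3,4,5,6,7,8,9}; box has {2,3,4,5,7,8,9} → only 1 remains.
(2,8) = 6: row 2 has {1,3,4,5,8,9}; col 8 has {2,4,5,7,8,9}; box has {1,2,3,4,5,7,8,9} → only 6 remains.
(3,4) = 7: row 3 has {1,3,4,5,6,8,9}; col 4 has {1,2,5,6,8,9}; box has {1,4,5,6,8,9} → only 7 remains.
(4,8) = 3: row 4 has {1,2,5,6,8,9}; col 8 has {2,4,5,6,7,8,9}; box has {2,4,6,7,8,9} → only 3 remains.
(5,5) = 2: row 5 has {1,3,6,7,9}; col 5 has {1,4,5,6,8,9}; box has {1,5,6,8,9} → only 2 remains.
(5,9) = 5: row 5 has {1,2,3,6,7,9}; col 9 has {1,2,3,4,6,7,8,9}; box has {2,3,4,6,7,8,9} → only 5 remains.
(6,8) = 1: row 6 has {4,5,6,8,9}; col 8 has {2,3,4,5,6,7,8,9}; box has {2,3,4,5,6,7,8,9} → only 1 remains.
(8,4) = 3: row 8 has {1,2,4,5,6,8,9}; col 4 has {1,2,5,6,7,8,9}; box has {1,2,4,5,6,8,9} → only 3 remains.
(8,6) = 7: row 8 has {1,2,3,4,5,6,8,9}; col 6 has {1,4,5,6,8,9}; box has {1,2,3,4,5,6,8,9} → only 7 remains.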